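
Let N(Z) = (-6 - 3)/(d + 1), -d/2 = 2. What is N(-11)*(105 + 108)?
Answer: 639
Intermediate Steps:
d = -4 (d = -2*2 = -4)
N(Z) = 3 (N(Z) = (-6 - 3)/(-4 + 1) = -9/(-3) = -9*(-1/3) = 3)
N(-11)*(105 + 108) = 3*(105 + 108) = 3*213 = 639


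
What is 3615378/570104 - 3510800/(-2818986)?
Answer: 3048305272477/401778798636 ≈ 7.5870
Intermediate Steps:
3615378/570104 - 3510800/(-2818986) = 3615378*(1/570104) - 3510800*(-1/2818986) = 1807689/285052 + 1755400/1409493 = 3048305272477/401778798636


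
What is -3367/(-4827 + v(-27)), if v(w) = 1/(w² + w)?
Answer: 337662/484079 ≈ 0.69753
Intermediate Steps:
v(w) = 1/(w + w²)
-3367/(-4827 + v(-27)) = -3367/(-4827 + 1/((-27)*(1 - 27))) = -3367/(-4827 - 1/27/(-26)) = -3367/(-4827 - 1/27*(-1/26)) = -3367/(-4827 + 1/702) = -3367/(-3388553/702) = -3367*(-702/3388553) = 337662/484079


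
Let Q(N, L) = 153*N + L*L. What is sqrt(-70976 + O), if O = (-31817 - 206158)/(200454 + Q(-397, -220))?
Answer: I*sqrt(2511637044771719)/188113 ≈ 266.42*I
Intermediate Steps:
Q(N, L) = L**2 + 153*N (Q(N, L) = 153*N + L**2 = L**2 + 153*N)
O = -237975/188113 (O = (-31817 - 206158)/(200454 + ((-220)**2 + 153*(-397))) = -237975/(200454 + (48400 - 60741)) = -237975/(200454 - 12341) = -237975/188113 ≈ -1.2651)
sqrt(-70976 + O) = sqrt(-70976 - 237975/188113) = sqrt(-13351746263/188113) = I*sqrt(2511637044771719)/188113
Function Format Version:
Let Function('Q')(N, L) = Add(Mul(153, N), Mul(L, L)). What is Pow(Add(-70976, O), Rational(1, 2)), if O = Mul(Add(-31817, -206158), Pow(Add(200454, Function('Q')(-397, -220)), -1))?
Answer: Mul(Rational(1, 188113), I, Pow(2511637044771719, Rational(1, 2))) ≈ Mul(266.42, I)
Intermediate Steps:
Function('Q')(N, L) = Add(Pow(L, 2), Mul(153, N)) (Function('Q')(N, L) = Add(Mul(153, N), Pow(L, 2)) = Add(Pow(L, 2), Mul(153, N)))
O = Rational(-237975, 188113) (O = Mul(Add(-31817, -206158), Pow(Add(200454, Add(Pow(-220, 2), Mul(153, -397))), -1)) = Mul(-237975, Pow(Add(200454, Add(48400, -60741)), -1)) = Mul(-237975, Pow(Add(200454, -12341), -1)) = Mul(-237975, Pow(188113, -1)) = Mul(-237975, Rational(1, 188113)) = Rational(-237975, 188113) ≈ -1.2651)
Pow(Add(-70976, O), Rational(1, 2)) = Pow(Add(-70976, Rational(-237975, 188113)), Rational(1, 2)) = Pow(Rational(-13351746263, 188113), Rational(1, 2)) = Mul(Rational(1, 188113), I, Pow(2511637044771719, Rational(1, 2)))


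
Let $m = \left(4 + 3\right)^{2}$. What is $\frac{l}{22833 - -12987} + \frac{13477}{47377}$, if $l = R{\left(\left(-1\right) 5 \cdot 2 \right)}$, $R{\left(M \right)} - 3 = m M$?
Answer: $\frac{459673541}{1697044140} \approx 0.27087$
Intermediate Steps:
$m = 49$ ($m = 7^{2} = 49$)
$R{\left(M \right)} = 3 + 49 M$
$l = -487$ ($l = 3 + 49 \left(-1\right) 5 \cdot 2 = 3 + 49 \left(\left(-5\right) 2\right) = 3 + 49 \left(-10\right) = 3 - 490 = -487$)
$\frac{l}{22833 - -12987} + \frac{13477}{47377} = - \frac{487}{22833 - -12987} + \frac{13477}{47377} = - \frac{487}{22833 + 12987} + 13477 \cdot \frac{1}{47377} = - \frac{487}{35820} + \frac{13477}{47377} = \frac{459673541}{1697044140}$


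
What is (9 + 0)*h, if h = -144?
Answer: -1296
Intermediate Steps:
(9 + 0)*h = (9 + 0)*(-144) = 9*(-144) = -1296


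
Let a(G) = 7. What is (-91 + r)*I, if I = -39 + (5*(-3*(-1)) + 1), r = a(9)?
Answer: 1932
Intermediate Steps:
r = 7
I = -23 (I = -39 + (5*3 + 1) = -39 + (15 + 1) = -39 + 16 = -23)
(-91 + r)*I = (-91 + 7)*(-23) = -84*(-23) = 1932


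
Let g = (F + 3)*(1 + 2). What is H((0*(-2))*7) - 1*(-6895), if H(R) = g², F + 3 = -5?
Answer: 7120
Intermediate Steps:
F = -8 (F = -3 - 5 = -8)
g = -15 (g = (-8 + 3)*(1 + 2) = -5*3 = -15)
H(R) = 225 (H(R) = (-15)² = 225)
H((0*(-2))*7) - 1*(-6895) = 225 - 1*(-6895) = 225 + 6895 = 7120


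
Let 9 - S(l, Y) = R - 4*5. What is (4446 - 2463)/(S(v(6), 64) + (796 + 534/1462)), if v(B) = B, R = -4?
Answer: 1449573/606266 ≈ 2.3910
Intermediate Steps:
S(l, Y) = 33 (S(l, Y) = 9 - (-4 - 4*5) = 9 - (-4 - 20) = 9 - 1*(-24) = 9 + 24 = 33)
(4446 - 2463)/(S(v(6), 64) + (796 + 534/1462)) = (4446 - 2463)/(33 + (796 + 534/1462)) = 1983/(33 + (796 + 534*(1/1462))) = 1983/(33 + (796 + 267/731)) = 1983/(33 + 582143/731) = 1983/(606266/731) = 1983*(731/606266) = 1449573/606266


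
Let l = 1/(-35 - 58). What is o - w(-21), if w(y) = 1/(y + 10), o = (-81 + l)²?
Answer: 624381365/95139 ≈ 6562.8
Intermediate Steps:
l = -1/93 (l = 1/(-93) = -1/93 ≈ -0.010753)
o = 56761156/8649 (o = (-81 - 1/93)² = (-7534/93)² = 56761156/8649 ≈ 6562.7)
w(y) = 1/(10 + y)
o - w(-21) = 56761156/8649 - 1/(10 - 21) = 56761156/8649 - 1/(-11) = 56761156/8649 - 1*(-1/11) = 56761156/8649 + 1/11 = 624381365/95139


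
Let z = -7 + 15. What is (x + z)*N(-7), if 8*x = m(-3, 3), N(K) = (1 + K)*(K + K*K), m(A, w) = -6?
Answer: -1827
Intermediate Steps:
z = 8
N(K) = (1 + K)*(K + K**2)
x = -3/4 (x = (1/8)*(-6) = -3/4 ≈ -0.75000)
(x + z)*N(-7) = (-3/4 + 8)*(-7*(1 + (-7)**2 + 2*(-7))) = 29*(-7*(1 + 49 - 14))/4 = 29*(-7*36)/4 = (29/4)*(-252) = -1827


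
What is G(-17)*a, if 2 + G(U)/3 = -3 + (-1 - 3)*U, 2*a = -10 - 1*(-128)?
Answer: 11151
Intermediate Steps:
a = 59 (a = (-10 - 1*(-128))/2 = (-10 + 128)/2 = (½)*118 = 59)
G(U) = -15 - 12*U (G(U) = -6 + 3*(-3 + (-1 - 3)*U) = -6 + 3*(-3 - 4*U) = -6 + (-9 - 12*U) = -15 - 12*U)
G(-17)*a = (-15 - 12*(-17))*59 = (-15 + 204)*59 = 189*59 = 11151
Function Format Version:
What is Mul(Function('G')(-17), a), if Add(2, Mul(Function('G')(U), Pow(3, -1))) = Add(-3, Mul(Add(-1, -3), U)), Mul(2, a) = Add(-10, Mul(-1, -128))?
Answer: 11151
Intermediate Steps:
a = 59 (a = Mul(Rational(1, 2), Add(-10, Mul(-1, -128))) = Mul(Rational(1, 2), Add(-10, 128)) = Mul(Rational(1, 2), 118) = 59)
Function('G')(U) = Add(-15, Mul(-12, U)) (Function('G')(U) = Add(-6, Mul(3, Add(-3, Mul(Add(-1, -3), U)))) = Add(-6, Mul(3, Add(-3, Mul(-4, U)))) = Add(-6, Add(-9, Mul(-12, U))) = Add(-15, Mul(-12, U)))
Mul(Function('G')(-17), a) = Mul(Add(-15, Mul(-12, -17)), 59) = Mul(Add(-15, 204), 59) = Mul(189, 59) = 11151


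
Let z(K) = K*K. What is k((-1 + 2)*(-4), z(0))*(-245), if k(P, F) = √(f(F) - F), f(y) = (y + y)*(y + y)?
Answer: 0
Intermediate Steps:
z(K) = K²
f(y) = 4*y² (f(y) = (2*y)*(2*y) = 4*y²)
k(P, F) = √(-F + 4*F²) (k(P, F) = √(4*F² - F) = √(-F + 4*F²))
k((-1 + 2)*(-4), z(0))*(-245) = √(0²*(-1 + 4*0²))*(-245) = √(0*(-1 + 4*0))*(-245) = √(0*(-1 + 0))*(-245) = √(0*(-1))*(-245) = √0*(-245) = 0*(-245) = 0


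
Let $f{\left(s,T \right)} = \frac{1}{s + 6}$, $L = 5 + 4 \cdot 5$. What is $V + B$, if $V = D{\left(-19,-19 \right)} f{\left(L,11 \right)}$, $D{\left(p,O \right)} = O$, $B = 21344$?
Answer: $\frac{661645}{31} \approx 21343.0$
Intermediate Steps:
$L = 25$ ($L = 5 + 20 = 25$)
$f{\left(s,T \right)} = \frac{1}{6 + s}$
$V = - \frac{19}{31}$ ($V = - \frac{19}{6 + 25} = - \frac{19}{31} \approx -0.6129$)
$V + B = - \frac{19}{31} + 21344 = \frac{661645}{31}$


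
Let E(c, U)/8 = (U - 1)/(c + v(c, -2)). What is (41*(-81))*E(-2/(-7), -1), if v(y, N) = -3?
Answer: -371952/19 ≈ -19576.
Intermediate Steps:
E(c, U) = 8*(-1 + U)/(-3 + c) (E(c, U) = 8*((U - 1)/(c - 3)) = 8*((-1 + U)/(-3 + c)) = 8*(-1 + U)/(-3 + c))
(41*(-81))*E(-2/(-7), -1) = (41*(-81))*(8*(-1 - 1)/(-3 - 2/(-7))) = -26568*(-2)/(-3 - 2*(-⅐)) = -26568*(-2)/(-3 + 2/7) = -26568*(-2)/(-19/7) = -26568*(-7)*(-2)/19 = -3321*112/19 = -371952/19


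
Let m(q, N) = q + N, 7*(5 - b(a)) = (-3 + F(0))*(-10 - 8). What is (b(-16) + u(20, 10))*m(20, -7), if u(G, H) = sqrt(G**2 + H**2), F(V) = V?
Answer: -247/7 + 130*sqrt(5) ≈ 255.40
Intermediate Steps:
b(a) = -19/7 (b(a) = 5 - (-3 + 0)*(-10 - 8)/7 = 5 - (-3)*(-18)/7 = 5 - 1/7*54 = 5 - 54/7 = -19/7)
m(q, N) = N + q
(b(-16) + u(20, 10))*m(20, -7) = (-19/7 + sqrt(20**2 + 10**2))*(-7 + 20) = (-19/7 + sqrt(400 + 100))*13 = (-19/7 + sqrt(500))*13 = (-19/7 + 10*sqrt(5))*13 = -247/7 + 130*sqrt(5)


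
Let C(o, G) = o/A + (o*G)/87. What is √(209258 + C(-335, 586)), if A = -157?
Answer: √38620323905523/13659 ≈ 454.98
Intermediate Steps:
C(o, G) = -o/157 + G*o/87 (C(o, G) = o/(-157) + (o*G)/87 = o*(-1/157) + (G*o)*(1/87) = -o/157 + G*o/87)
√(209258 + C(-335, 586)) = √(209258 + (1/13659)*(-335)*(-87 + 157*586)) = √(209258 + (1/13659)*(-335)*(-87 + 92002)) = √(209258 + (1/13659)*(-335)*91915) = √(209258 - 30791525/13659) = √(2827463497/13659) = √38620323905523/13659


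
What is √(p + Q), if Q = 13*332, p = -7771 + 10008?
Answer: √6553 ≈ 80.951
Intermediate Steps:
p = 2237
Q = 4316
√(p + Q) = √(2237 + 4316) = √6553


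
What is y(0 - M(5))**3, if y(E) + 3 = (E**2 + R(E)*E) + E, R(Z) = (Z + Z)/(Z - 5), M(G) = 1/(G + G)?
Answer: -3928605574139/132651000000 ≈ -29.616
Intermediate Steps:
M(G) = 1/(2*G)
R(Z) = 2*Z/(-5 + Z) (R(Z) = (2*Z)/(-5 + Z) = 2*Z/(-5 + Z))
y(E) = -3 + E + E**2 + 2*E**2/(-5 + E) (y(E) = -3 + ((E**2 + (2*E/(-5 + E))*E) + E) = -3 + ((E**2 + 2*E**2/(-5 + E)) + E) = -3 + (E + E**2 + 2*E**2/(-5 + E)) = -3 + E + E**2 + 2*E**2/(-5 + E))
y(0 - M(5))**3 = ((15 + (0 - 1/(2*5))**3 - 8*(0 - 1/(2*5)) - 2*(0 - 1/(2*5))**2)/(-5 + (0 - 1/(2*5))))**3 = ((15 + (0 - 1*1/10)**3 - 8*(0 - 1*1/10) - 2*(0 - 1*1/10)**2)/(-5 + (0 - 1*1/10)))**3 = ((15 + (0 - 1/10)**3 - 8*(0 - 1/10) - 2*(0 - 1/10)**2)/(-5 + (0 - 1/10)))**3 = ((15 + (-1/10)**3 - 8*(-1/10) - 2*(-1/10)**2)/(-5 - 1/10))**3 = ((15 - 1/1000 + 4/5 - 2*1/100)/(-51/10))**3 = (-10*(15 - 1/1000 + 4/5 - 1/50)/51)**3 = (-10/51*15779/1000)**3 = (-15779/5100)**3 = -3928605574139/132651000000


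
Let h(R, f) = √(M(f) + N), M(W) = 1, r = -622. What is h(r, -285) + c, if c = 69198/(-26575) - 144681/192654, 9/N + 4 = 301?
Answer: -5725389689/1706593350 + √1122/33 ≈ -2.3398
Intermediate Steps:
N = 1/33 (N = 9/(-4 + 301) = 9/297 = 9*(1/297) = 1/33 ≈ 0.030303)
h(R, f) = √1122/33 (h(R, f) = √(1 + 1/33) = √(34/33) = √1122/33)
c = -5725389689/1706593350 (c = 69198*(-1/26575) - 144681*1/192654 = -69198/26575 - 48227/64218 = -5725389689/1706593350 ≈ -3.3549)
h(r, -285) + c = √1122/33 - 5725389689/1706593350 = -5725389689/1706593350 + √1122/33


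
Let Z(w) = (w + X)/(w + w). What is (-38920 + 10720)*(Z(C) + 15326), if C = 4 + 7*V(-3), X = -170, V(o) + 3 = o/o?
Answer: -432447000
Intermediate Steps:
V(o) = -2 (V(o) = -3 + o/o = -3 + 1 = -2)
C = -10 (C = 4 + 7*(-2) = 4 - 14 = -10)
Z(w) = (-170 + w)/(2*w) (Z(w) = (w - 170)/(w + w) = (-170 + w)/((2*w)) = (-170 + w)*(1/(2*w)) = (-170 + w)/(2*w))
(-38920 + 10720)*(Z(C) + 15326) = (-38920 + 10720)*((1/2)*(-170 - 10)/(-10) + 15326) = -28200*((1/2)*(-1/10)*(-180) + 15326) = -28200*(9 + 15326) = -28200*15335 = -432447000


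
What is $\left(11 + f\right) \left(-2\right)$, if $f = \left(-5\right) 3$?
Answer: $8$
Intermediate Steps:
$f = -15$
$\left(11 + f\right) \left(-2\right) = \left(11 - 15\right) \left(-2\right) = \left(-4\right) \left(-2\right) = 8$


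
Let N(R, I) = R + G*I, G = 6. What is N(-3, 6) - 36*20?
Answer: -687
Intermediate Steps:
N(R, I) = R + 6*I
N(-3, 6) - 36*20 = (-3 + 6*6) - 36*20 = (-3 + 36) - 720 = 33 - 720 = -687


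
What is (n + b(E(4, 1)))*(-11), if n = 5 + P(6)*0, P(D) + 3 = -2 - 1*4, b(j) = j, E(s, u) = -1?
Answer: -44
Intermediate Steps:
P(D) = -9 (P(D) = -3 + (-2 - 1*4) = -3 + (-2 - 4) = -3 - 6 = -9)
n = 5 (n = 5 - 9*0 = 5 + 0 = 5)
(n + b(E(4, 1)))*(-11) = (5 - 1)*(-11) = 4*(-11) = -44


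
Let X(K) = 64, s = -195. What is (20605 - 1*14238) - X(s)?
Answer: 6303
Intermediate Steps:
(20605 - 1*14238) - X(s) = (20605 - 1*14238) - 1*64 = (20605 - 14238) - 64 = 6367 - 64 = 6303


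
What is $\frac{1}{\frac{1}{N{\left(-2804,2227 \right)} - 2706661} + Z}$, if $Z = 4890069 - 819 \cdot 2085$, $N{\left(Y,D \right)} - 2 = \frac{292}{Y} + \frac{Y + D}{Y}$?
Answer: $\frac{7589471551}{24153144095363350} \approx 3.1422 \cdot 10^{-7}$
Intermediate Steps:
$N{\left(Y,D \right)} = 2 + \frac{292}{Y} + \frac{D + Y}{Y}$ ($N{\left(Y,D \right)} = 2 + \left(\frac{292}{Y} + \frac{Y + D}{Y}\right) = 2 + \left(\frac{292}{Y} + \frac{D + Y}{Y}\right) = 2 + \frac{292}{Y} + \frac{D + Y}{Y}$)
$Z = 3182454$ ($Z = 4890069 - 1707615 = 3182454$)
$\frac{1}{\frac{1}{N{\left(-2804,2227 \right)} - 2706661} + Z} = \frac{1}{\frac{1}{\frac{292 + 2227 + 3 \left(-2804\right)}{-2804} - 2706661} + 3182454} = \frac{1}{\frac{1}{- \frac{292 + 2227 - 8412}{2804} - 2706661} + 3182454} = \frac{1}{\frac{1}{\left(- \frac{1}{2804}\right) \left(-5893\right) - 2706661} + 3182454} = \frac{1}{\frac{1}{\frac{5893}{2804} - 2706661} + 3182454} = \frac{1}{\frac{1}{- \frac{7589471551}{2804}} + 3182454} = \frac{1}{- \frac{2804}{7589471551} + 3182454} = \frac{1}{\frac{24153144095363350}{7589471551}} = \frac{7589471551}{24153144095363350}$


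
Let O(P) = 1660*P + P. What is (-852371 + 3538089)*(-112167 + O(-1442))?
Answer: -6733978627222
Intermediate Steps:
O(P) = 1661*P
(-852371 + 3538089)*(-112167 + O(-1442)) = (-852371 + 3538089)*(-112167 + 1661*(-1442)) = 2685718*(-112167 - 2395162) = 2685718*(-2507329) = -6733978627222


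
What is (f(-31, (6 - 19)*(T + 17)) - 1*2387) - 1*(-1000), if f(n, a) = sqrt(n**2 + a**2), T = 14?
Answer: -1387 + 31*sqrt(170) ≈ -982.81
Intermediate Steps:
f(n, a) = sqrt(a**2 + n**2)
(f(-31, (6 - 19)*(T + 17)) - 1*2387) - 1*(-1000) = (sqrt(((6 - 19)*(14 + 17))**2 + (-31)**2) - 1*2387) - 1*(-1000) = (sqrt((-13*31)**2 + 961) - 2387) + 1000 = (sqrt((-403)**2 + 961) - 2387) + 1000 = (sqrt(162409 + 961) - 2387) + 1000 = (sqrt(163370) - 2387) + 1000 = (31*sqrt(170) - 2387) + 1000 = (-2387 + 31*sqrt(170)) + 1000 = -1387 + 31*sqrt(170)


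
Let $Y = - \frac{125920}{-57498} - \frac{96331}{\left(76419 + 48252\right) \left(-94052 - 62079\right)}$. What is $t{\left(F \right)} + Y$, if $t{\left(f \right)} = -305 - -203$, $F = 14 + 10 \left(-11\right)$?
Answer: $- \frac{18617876857336573}{186533170715283} \approx -99.81$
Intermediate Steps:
$F = -96$ ($F = 14 - 110 = -96$)
$Y = \frac{408506555622293}{186533170715283}$ ($Y = \left(-125920\right) \left(- \frac{1}{57498}\right) - \frac{96331}{124671 \left(-156131\right)} = \frac{62960}{28749} - \frac{96331}{-19465007901} = \frac{62960}{28749} - - \frac{96331}{19465007901} = \frac{62960}{28749} + \frac{96331}{19465007901} = \frac{408506555622293}{186533170715283} \approx 2.19$)
$t{\left(f \right)} = -102$ ($t{\left(f \right)} = -305 + 203 = -102$)
$t{\left(F \right)} + Y = -102 + \frac{408506555622293}{186533170715283} = - \frac{18617876857336573}{186533170715283}$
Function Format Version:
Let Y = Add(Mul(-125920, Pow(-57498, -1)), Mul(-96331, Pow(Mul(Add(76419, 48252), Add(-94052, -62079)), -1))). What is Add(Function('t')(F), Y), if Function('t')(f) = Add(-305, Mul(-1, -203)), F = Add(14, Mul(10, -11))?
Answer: Rational(-18617876857336573, 186533170715283) ≈ -99.810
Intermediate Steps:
F = -96 (F = Add(14, -110) = -96)
Y = Rational(408506555622293, 186533170715283) (Y = Add(Mul(-125920, Rational(-1, 57498)), Mul(-96331, Pow(Mul(124671, -156131), -1))) = Add(Rational(62960, 28749), Mul(-96331, Pow(-19465007901, -1))) = Add(Rational(62960, 28749), Mul(-96331, Rational(-1, 19465007901))) = Add(Rational(62960, 28749), Rational(96331, 19465007901)) = Rational(408506555622293, 186533170715283) ≈ 2.1900)
Function('t')(f) = -102 (Function('t')(f) = Add(-305, 203) = -102)
Add(Function('t')(F), Y) = Add(-102, Rational(408506555622293, 186533170715283)) = Rational(-18617876857336573, 186533170715283)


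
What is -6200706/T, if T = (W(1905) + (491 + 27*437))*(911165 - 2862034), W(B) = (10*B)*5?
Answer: 3100353/104898226130 ≈ 2.9556e-5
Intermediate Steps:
W(B) = 50*B
T = -209796452260 (T = (50*1905 + (491 + 27*437))*(911165 - 2862034) = (95250 + (491 + 11799))*(-1950869) = (95250 + 12290)*(-1950869) = 107540*(-1950869) = -209796452260)
-6200706/T = -6200706/(-209796452260) = -6200706*(-1/209796452260) = 3100353/104898226130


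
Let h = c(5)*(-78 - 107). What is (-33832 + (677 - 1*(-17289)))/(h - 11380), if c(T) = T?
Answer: 15866/12305 ≈ 1.2894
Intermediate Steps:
h = -925 (h = 5*(-78 - 107) = 5*(-185) = -925)
(-33832 + (677 - 1*(-17289)))/(h - 11380) = (-33832 + (677 - 1*(-17289)))/(-925 - 11380) = (-33832 + (677 + 17289))/(-12305) = (-33832 + 17966)*(-1/12305) = -15866*(-1/12305) = 15866/12305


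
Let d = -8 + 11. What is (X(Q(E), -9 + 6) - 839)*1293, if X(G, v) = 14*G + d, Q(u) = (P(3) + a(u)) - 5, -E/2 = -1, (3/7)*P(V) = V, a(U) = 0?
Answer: -1044744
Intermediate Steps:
P(V) = 7*V/3
E = 2 (E = -2*(-1) = 2)
d = 3
Q(u) = 2 (Q(u) = ((7/3)*3 + 0) - 5 = (7 + 0) - 5 = 7 - 5 = 2)
X(G, v) = 3 + 14*G (X(G, v) = 14*G + 3 = 3 + 14*G)
(X(Q(E), -9 + 6) - 839)*1293 = ((3 + 14*2) - 839)*1293 = ((3 + 28) - 839)*1293 = (31 - 839)*1293 = -808*1293 = -1044744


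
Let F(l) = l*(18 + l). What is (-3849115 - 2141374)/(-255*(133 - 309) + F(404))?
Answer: -5990489/215368 ≈ -27.815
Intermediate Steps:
(-3849115 - 2141374)/(-255*(133 - 309) + F(404)) = (-3849115 - 2141374)/(-255*(133 - 309) + 404*(18 + 404)) = -5990489/(-255*(-176) + 404*422) = -5990489/(44880 + 170488) = -5990489/215368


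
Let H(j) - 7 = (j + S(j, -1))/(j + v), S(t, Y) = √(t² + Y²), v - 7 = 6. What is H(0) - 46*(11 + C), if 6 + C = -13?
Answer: 4876/13 ≈ 375.08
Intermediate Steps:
C = -19 (C = -6 - 13 = -19)
v = 13 (v = 7 + 6 = 13)
S(t, Y) = √(Y² + t²)
H(j) = 7 + (j + √(1 + j²))/(13 + j) (H(j) = 7 + (j + √((-1)² + j²))/(j + 13) = 7 + (j + √(1 + j²))/(13 + j))
H(0) - 46*(11 + C) = (91 + √(1 + 0²) + 8*0)/(13 + 0) - 46*(11 - 19) = (91 + √(1 + 0) + 0)/13 - 46*(-8) = (91 + √1 + 0)/13 + 368 = (91 + 1 + 0)/13 + 368 = (1/13)*92 + 368 = 92/13 + 368 = 4876/13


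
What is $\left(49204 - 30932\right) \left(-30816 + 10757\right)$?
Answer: $-366518048$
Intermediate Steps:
$\left(49204 - 30932\right) \left(-30816 + 10757\right) = 18272 \left(-20059\right) = -366518048$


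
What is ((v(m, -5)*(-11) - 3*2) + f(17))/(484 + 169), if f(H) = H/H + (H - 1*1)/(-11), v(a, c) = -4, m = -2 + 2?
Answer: 413/7183 ≈ 0.057497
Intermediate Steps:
m = 0
f(H) = 12/11 - H/11 (f(H) = 1 + (H - 1)*(-1/11) = 1 + (-1 + H)*(-1/11) = 1 + (1/11 - H/11) = 12/11 - H/11)
((v(m, -5)*(-11) - 3*2) + f(17))/(484 + 169) = ((-4*(-11) - 3*2) + (12/11 - 1/11*17))/(484 + 169) = ((44 - 6) + (12/11 - 17/11))/653 = (38 - 5/11)*(1/653) = (413/11)*(1/653) = 413/7183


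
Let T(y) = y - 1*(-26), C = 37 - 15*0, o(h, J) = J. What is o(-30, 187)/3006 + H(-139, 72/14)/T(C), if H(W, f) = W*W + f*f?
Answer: 316704491/1031058 ≈ 307.16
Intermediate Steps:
H(W, f) = W² + f²
C = 37 (C = 37 + 0 = 37)
T(y) = 26 + y (T(y) = y + 26 = 26 + y)
o(-30, 187)/3006 + H(-139, 72/14)/T(C) = 187/3006 + ((-139)² + (72/14)²)/(26 + 37) = 187*(1/3006) + (19321 + (72*(1/14))²)/63 = 187/3006 + (19321 + (36/7)²)*(1/63) = 187/3006 + (19321 + 1296/49)*(1/63) = 187/3006 + (948025/49)*(1/63) = 187/3006 + 948025/3087 = 316704491/1031058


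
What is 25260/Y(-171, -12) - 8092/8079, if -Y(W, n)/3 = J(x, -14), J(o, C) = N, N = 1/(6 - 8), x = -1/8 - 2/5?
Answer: 136042268/8079 ≈ 16839.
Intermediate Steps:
x = -21/40 (x = -1*⅛ - 2*⅕ = -⅛ - ⅖ = -21/40 ≈ -0.52500)
N = -½ (N = 1/(-2) = -½ ≈ -0.50000)
J(o, C) = -½
Y(W, n) = 3/2 (Y(W, n) = -3*(-½) = 3/2)
25260/Y(-171, -12) - 8092/8079 = 25260/(3/2) - 8092/8079 = 25260*(⅔) - 8092*1/8079 = 16840 - 8092/8079 = 136042268/8079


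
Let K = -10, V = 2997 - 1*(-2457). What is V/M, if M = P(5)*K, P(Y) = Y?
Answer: -2727/25 ≈ -109.08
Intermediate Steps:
V = 5454 (V = 2997 + 2457 = 5454)
M = -50 (M = 5*(-10) = -50)
V/M = 5454/(-50) = 5454*(-1/50) = -2727/25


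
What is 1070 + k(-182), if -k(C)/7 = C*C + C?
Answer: -229524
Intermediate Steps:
k(C) = -7*C - 7*C² (k(C) = -7*(C*C + C) = -7*(C² + C) = -7*(C + C²) = -7*C - 7*C²)
1070 + k(-182) = 1070 - 7*(-182)*(1 - 182) = 1070 - 7*(-182)*(-181) = 1070 - 230594 = -229524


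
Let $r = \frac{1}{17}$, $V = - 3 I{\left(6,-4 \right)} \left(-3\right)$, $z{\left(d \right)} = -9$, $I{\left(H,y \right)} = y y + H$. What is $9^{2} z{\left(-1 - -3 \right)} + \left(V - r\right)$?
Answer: $- \frac{9028}{17} \approx -531.06$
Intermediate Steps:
$I{\left(H,y \right)} = H + y^{2}$ ($I{\left(H,y \right)} = y^{2} + H = H + y^{2}$)
$V = 198$ ($V = - 3 \left(6 + \left(-4\right)^{2}\right) \left(-3\right) = - 3 \left(6 + 16\right) \left(-3\right) = \left(-3\right) 22 \left(-3\right) = \left(-66\right) \left(-3\right) = 198$)
$r = \frac{1}{17} \approx 0.058824$
$9^{2} z{\left(-1 - -3 \right)} + \left(V - r\right) = 9^{2} \left(-9\right) + \left(198 - \frac{1}{17}\right) = 81 \left(-9\right) + \left(198 - \frac{1}{17}\right) = -729 + \frac{3365}{17} = - \frac{9028}{17}$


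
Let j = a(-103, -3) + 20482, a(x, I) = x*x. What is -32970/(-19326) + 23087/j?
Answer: 245208272/100144111 ≈ 2.4486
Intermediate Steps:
a(x, I) = x²
j = 31091 (j = (-103)² + 20482 = 10609 + 20482 = 31091)
-32970/(-19326) + 23087/j = -32970/(-19326) + 23087/31091 = -32970*(-1/19326) + 23087*(1/31091) = 5495/3221 + 23087/31091 = 245208272/100144111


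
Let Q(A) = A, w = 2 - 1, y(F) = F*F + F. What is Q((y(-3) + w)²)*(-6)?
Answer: -294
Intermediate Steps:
y(F) = F + F² (y(F) = F² + F = F + F²)
w = 1
Q((y(-3) + w)²)*(-6) = (-3*(1 - 3) + 1)²*(-6) = (-3*(-2) + 1)²*(-6) = (6 + 1)²*(-6) = 7²*(-6) = 49*(-6) = -294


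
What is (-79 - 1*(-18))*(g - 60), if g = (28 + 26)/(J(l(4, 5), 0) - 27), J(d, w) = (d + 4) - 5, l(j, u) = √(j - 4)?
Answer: 52887/14 ≈ 3777.6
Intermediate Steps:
l(j, u) = √(-4 + j)
J(d, w) = -1 + d (J(d, w) = (4 + d) - 5 = -1 + d)
g = -27/14 (g = (28 + 26)/((-1 + √(-4 + 4)) - 27) = 54/((-1 + √0) - 27) = 54/((-1 + 0) - 27) = 54/(-1 - 27) = 54/(-28) = 54*(-1/28) = -27/14 ≈ -1.9286)
(-79 - 1*(-18))*(g - 60) = (-79 - 1*(-18))*(-27/14 - 60) = (-79 + 18)*(-867/14) = -61*(-867/14) = 52887/14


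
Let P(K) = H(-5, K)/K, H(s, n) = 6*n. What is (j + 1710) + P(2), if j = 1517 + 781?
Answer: 4014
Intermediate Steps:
P(K) = 6 (P(K) = (6*K)/K = 6)
j = 2298
(j + 1710) + P(2) = (2298 + 1710) + 6 = 4008 + 6 = 4014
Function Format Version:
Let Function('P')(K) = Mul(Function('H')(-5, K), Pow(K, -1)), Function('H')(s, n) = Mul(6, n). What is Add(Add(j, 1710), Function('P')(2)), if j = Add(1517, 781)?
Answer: 4014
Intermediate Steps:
Function('P')(K) = 6 (Function('P')(K) = Mul(Mul(6, K), Pow(K, -1)) = 6)
j = 2298
Add(Add(j, 1710), Function('P')(2)) = Add(Add(2298, 1710), 6) = Add(4008, 6) = 4014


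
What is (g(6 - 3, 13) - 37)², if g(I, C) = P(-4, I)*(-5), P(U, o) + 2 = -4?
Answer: 49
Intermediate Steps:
P(U, o) = -6 (P(U, o) = -2 - 4 = -6)
g(I, C) = 30 (g(I, C) = -6*(-5) = 30)
(g(6 - 3, 13) - 37)² = (30 - 37)² = (-7)² = 49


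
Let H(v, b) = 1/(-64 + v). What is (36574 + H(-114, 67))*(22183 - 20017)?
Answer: 7050515193/89 ≈ 7.9219e+7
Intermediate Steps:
(36574 + H(-114, 67))*(22183 - 20017) = (36574 + 1/(-64 - 114))*(22183 - 20017) = (36574 + 1/(-178))*2166 = (36574 - 1/178)*2166 = (6510171/178)*2166 = 7050515193/89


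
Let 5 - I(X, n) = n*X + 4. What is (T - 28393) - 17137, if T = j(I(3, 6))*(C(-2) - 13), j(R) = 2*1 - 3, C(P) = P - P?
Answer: -45517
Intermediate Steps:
C(P) = 0
I(X, n) = 1 - X*n (I(X, n) = 5 - (n*X + 4) = 5 - (X*n + 4) = 5 - (4 + X*n) = 5 + (-4 - X*n) = 1 - X*n)
j(R) = -1 (j(R) = 2 - 3 = -1)
T = 13 (T = -(0 - 13) = -1*(-13) = 13)
(T - 28393) - 17137 = (13 - 28393) - 17137 = -28380 - 17137 = -45517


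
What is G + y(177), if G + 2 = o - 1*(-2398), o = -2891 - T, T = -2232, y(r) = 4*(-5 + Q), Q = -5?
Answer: 1697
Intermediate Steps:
y(r) = -40 (y(r) = 4*(-5 - 5) = 4*(-10) = -40)
o = -659 (o = -2891 - 1*(-2232) = -2891 + 2232 = -659)
G = 1737 (G = -2 + (-659 - 1*(-2398)) = -2 + (-659 + 2398) = -2 + 1739 = 1737)
G + y(177) = 1737 - 40 = 1697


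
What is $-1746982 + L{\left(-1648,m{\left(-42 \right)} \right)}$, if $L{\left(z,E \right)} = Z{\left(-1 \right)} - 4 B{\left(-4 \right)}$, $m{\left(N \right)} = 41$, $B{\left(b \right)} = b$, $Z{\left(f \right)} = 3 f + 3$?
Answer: $-1746966$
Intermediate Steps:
$Z{\left(f \right)} = 3 + 3 f$
$L{\left(z,E \right)} = 16$ ($L{\left(z,E \right)} = \left(3 + 3 \left(-1\right)\right) - -16 = \left(3 - 3\right) + 16 = 0 + 16 = 16$)
$-1746982 + L{\left(-1648,m{\left(-42 \right)} \right)} = -1746982 + 16 = -1746966$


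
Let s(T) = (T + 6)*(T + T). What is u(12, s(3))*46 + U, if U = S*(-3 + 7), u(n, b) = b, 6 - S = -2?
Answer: 2516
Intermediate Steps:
S = 8 (S = 6 - 1*(-2) = 6 + 2 = 8)
s(T) = 2*T*(6 + T) (s(T) = (6 + T)*(2*T) = 2*T*(6 + T))
U = 32 (U = 8*(-3 + 7) = 8*4 = 32)
u(12, s(3))*46 + U = (2*3*(6 + 3))*46 + 32 = (2*3*9)*46 + 32 = 54*46 + 32 = 2484 + 32 = 2516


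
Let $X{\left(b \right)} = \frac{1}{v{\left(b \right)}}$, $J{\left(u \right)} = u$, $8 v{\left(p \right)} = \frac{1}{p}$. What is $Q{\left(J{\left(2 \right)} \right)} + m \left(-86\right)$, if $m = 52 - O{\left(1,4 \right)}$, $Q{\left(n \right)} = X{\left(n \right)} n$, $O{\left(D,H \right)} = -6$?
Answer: $-4956$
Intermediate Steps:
$v{\left(p \right)} = \frac{1}{8 p}$
$X{\left(b \right)} = 8 b$ ($X{\left(b \right)} = \frac{1}{\frac{1}{8} \frac{1}{b}} = 8 b$)
$Q{\left(n \right)} = 8 n^{2}$ ($Q{\left(n \right)} = 8 n n = 8 n^{2}$)
$m = 58$ ($m = 52 - -6 = 52 + 6 = 58$)
$Q{\left(J{\left(2 \right)} \right)} + m \left(-86\right) = 8 \cdot 2^{2} + 58 \left(-86\right) = 8 \cdot 4 - 4988 = 32 - 4988 = -4956$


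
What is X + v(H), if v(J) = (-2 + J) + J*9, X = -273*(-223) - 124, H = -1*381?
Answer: 56943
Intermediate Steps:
H = -381
X = 60755 (X = 60879 - 124 = 60755)
v(J) = -2 + 10*J (v(J) = (-2 + J) + 9*J = -2 + 10*J)
X + v(H) = 60755 + (-2 + 10*(-381)) = 60755 + (-2 - 3810) = 60755 - 3812 = 56943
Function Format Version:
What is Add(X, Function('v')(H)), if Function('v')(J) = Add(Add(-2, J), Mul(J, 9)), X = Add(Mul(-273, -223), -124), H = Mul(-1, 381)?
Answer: 56943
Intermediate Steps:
H = -381
X = 60755 (X = Add(60879, -124) = 60755)
Function('v')(J) = Add(-2, Mul(10, J)) (Function('v')(J) = Add(Add(-2, J), Mul(9, J)) = Add(-2, Mul(10, J)))
Add(X, Function('v')(H)) = Add(60755, Add(-2, Mul(10, -381))) = Add(60755, Add(-2, -3810)) = Add(60755, -3812) = 56943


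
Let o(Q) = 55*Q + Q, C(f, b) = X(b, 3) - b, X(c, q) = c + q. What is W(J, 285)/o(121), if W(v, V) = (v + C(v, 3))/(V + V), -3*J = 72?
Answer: -1/183920 ≈ -5.4371e-6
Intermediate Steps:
J = -24 (J = -1/3*72 = -24)
C(f, b) = 3 (C(f, b) = (b + 3) - b = (3 + b) - b = 3)
o(Q) = 56*Q
W(v, V) = (3 + v)/(2*V) (W(v, V) = (v + 3)/(V + V) = (3 + v)/((2*V)) = (3 + v)*(1/(2*V)) = (3 + v)/(2*V))
W(J, 285)/o(121) = ((1/2)*(3 - 24)/285)/((56*121)) = ((1/2)*(1/285)*(-21))/6776 = -7/190*1/6776 = -1/183920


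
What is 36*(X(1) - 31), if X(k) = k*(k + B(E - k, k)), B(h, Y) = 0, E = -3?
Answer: -1080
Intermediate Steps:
X(k) = k**2 (X(k) = k*(k + 0) = k*k = k**2)
36*(X(1) - 31) = 36*(1**2 - 31) = 36*(1 - 31) = 36*(-30) = -1080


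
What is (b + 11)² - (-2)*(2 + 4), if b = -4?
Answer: 61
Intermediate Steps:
(b + 11)² - (-2)*(2 + 4) = (-4 + 11)² - (-2)*(2 + 4) = 7² - (-2)*6 = 49 - 1*(-12) = 49 + 12 = 61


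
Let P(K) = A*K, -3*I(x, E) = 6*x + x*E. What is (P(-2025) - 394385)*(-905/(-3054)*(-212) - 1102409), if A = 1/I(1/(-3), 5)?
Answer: 7333989202645580/16797 ≈ 4.3662e+11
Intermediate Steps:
I(x, E) = -2*x - E*x/3 (I(x, E) = -(6*x + x*E)/3 = -(6*x + E*x)/3 = -2*x - E*x/3)
A = 9/11 (A = 1/(-⅓*(6 + 5)/(-3)) = 1/(-⅓*(-⅓)*11) = 1/(11/9) = 9/11 ≈ 0.81818)
P(K) = 9*K/11
(P(-2025) - 394385)*(-905/(-3054)*(-212) - 1102409) = ((9/11)*(-2025) - 394385)*(-905/(-3054)*(-212) - 1102409) = (-18225/11 - 394385)*(-905*(-1/3054)*(-212) - 1102409) = -4356460*((905/3054)*(-212) - 1102409)/11 = -4356460*(-95930/1527 - 1102409)/11 = -4356460/11*(-1683474473/1527) = 7333989202645580/16797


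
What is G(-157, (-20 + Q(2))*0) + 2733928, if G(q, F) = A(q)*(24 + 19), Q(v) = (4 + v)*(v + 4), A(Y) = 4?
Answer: 2734100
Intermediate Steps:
Q(v) = (4 + v)² (Q(v) = (4 + v)*(4 + v) = (4 + v)²)
G(q, F) = 172 (G(q, F) = 4*(24 + 19) = 4*43 = 172)
G(-157, (-20 + Q(2))*0) + 2733928 = 172 + 2733928 = 2734100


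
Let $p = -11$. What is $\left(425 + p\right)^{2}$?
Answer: $171396$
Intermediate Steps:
$\left(425 + p\right)^{2} = \left(425 - 11\right)^{2} = 414^{2} = 171396$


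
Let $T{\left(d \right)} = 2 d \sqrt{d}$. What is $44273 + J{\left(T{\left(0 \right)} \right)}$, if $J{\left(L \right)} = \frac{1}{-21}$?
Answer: $\frac{929732}{21} \approx 44273.0$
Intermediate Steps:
$T{\left(d \right)} = 2 d^{\frac{3}{2}}$
$J{\left(L \right)} = - \frac{1}{21}$
$44273 + J{\left(T{\left(0 \right)} \right)} = 44273 - \frac{1}{21} = \frac{929732}{21}$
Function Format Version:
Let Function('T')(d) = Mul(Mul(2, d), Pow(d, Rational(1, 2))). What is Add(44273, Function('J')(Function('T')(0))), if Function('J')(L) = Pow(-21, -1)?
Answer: Rational(929732, 21) ≈ 44273.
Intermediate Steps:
Function('T')(d) = Mul(2, Pow(d, Rational(3, 2)))
Function('J')(L) = Rational(-1, 21)
Add(44273, Function('J')(Function('T')(0))) = Add(44273, Rational(-1, 21)) = Rational(929732, 21)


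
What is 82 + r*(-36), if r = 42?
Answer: -1430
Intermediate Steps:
82 + r*(-36) = 82 + 42*(-36) = 82 - 1512 = -1430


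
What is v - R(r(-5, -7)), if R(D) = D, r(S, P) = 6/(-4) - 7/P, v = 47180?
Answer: 94361/2 ≈ 47181.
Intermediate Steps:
r(S, P) = -3/2 - 7/P (r(S, P) = 6*(-¼) - 7/P = -3/2 - 7/P)
v - R(r(-5, -7)) = 47180 - (-3/2 - 7/(-7)) = 47180 - (-3/2 - 7*(-⅐)) = 47180 - (-3/2 + 1) = 47180 - 1*(-½) = 47180 + ½ = 94361/2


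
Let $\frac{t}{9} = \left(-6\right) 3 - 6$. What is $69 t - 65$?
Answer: $-14969$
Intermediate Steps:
$t = -216$ ($t = 9 \left(\left(-6\right) 3 - 6\right) = 9 \left(-18 - 6\right) = 9 \left(-24\right) = -216$)
$69 t - 65 = 69 \left(-216\right) - 65 = -14904 - 65 = -14969$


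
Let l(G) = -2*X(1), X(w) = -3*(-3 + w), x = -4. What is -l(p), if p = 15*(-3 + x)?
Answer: 12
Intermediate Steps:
X(w) = 9 - 3*w
p = -105 (p = 15*(-3 - 4) = 15*(-7) = -105)
l(G) = -12 (l(G) = -2*(9 - 3*1) = -2*(9 - 3) = -2*6 = -12)
-l(p) = -1*(-12) = 12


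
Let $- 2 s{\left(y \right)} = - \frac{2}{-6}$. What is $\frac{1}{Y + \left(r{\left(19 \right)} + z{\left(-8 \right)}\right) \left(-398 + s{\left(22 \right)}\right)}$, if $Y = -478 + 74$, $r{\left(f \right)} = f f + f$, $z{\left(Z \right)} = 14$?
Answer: $- \frac{3}{471845} \approx -6.358 \cdot 10^{-6}$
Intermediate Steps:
$s{\left(y \right)} = - \frac{1}{6}$ ($s{\left(y \right)} = - \frac{\left(-2\right) \frac{1}{-6}}{2} = - \frac{\left(-2\right) \left(- \frac{1}{6}\right)}{2} = \left(- \frac{1}{2}\right) \frac{1}{3} = - \frac{1}{6}$)
$r{\left(f \right)} = f + f^{2}$ ($r{\left(f \right)} = f^{2} + f = f + f^{2}$)
$Y = -404$
$\frac{1}{Y + \left(r{\left(19 \right)} + z{\left(-8 \right)}\right) \left(-398 + s{\left(22 \right)}\right)} = \frac{1}{-404 + \left(19 \left(1 + 19\right) + 14\right) \left(-398 - \frac{1}{6}\right)} = \frac{1}{-404 + \left(19 \cdot 20 + 14\right) \left(- \frac{2389}{6}\right)} = \frac{1}{-404 + \left(380 + 14\right) \left(- \frac{2389}{6}\right)} = \frac{1}{-404 + 394 \left(- \frac{2389}{6}\right)} = \frac{1}{-404 - \frac{470633}{3}} = \frac{1}{- \frac{471845}{3}} = - \frac{3}{471845}$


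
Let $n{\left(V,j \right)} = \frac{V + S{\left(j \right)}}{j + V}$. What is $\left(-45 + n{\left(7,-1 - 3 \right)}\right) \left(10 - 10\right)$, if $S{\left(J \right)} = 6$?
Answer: $0$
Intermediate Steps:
$n{\left(V,j \right)} = \frac{6 + V}{V + j}$ ($n{\left(V,j \right)} = \frac{V + 6}{j + V} = \frac{6 + V}{V + j}$)
$\left(-45 + n{\left(7,-1 - 3 \right)}\right) \left(10 - 10\right) = \left(-45 + \frac{6 + 7}{7 - 4}\right) \left(10 - 10\right) = \left(-45 + \frac{1}{7 - 4} \cdot 13\right) 0 = \left(-45 + \frac{1}{3} \cdot 13\right) 0 = \left(-45 + \frac{13}{3}\right) 0 = \left(- \frac{122}{3}\right) 0 = 0$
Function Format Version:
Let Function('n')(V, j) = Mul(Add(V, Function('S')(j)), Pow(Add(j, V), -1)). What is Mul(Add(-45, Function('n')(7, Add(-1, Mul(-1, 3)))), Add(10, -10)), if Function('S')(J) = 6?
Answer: 0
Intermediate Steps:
Function('n')(V, j) = Mul(Pow(Add(V, j), -1), Add(6, V)) (Function('n')(V, j) = Mul(Add(V, 6), Pow(Add(j, V), -1)) = Mul(Add(6, V), Pow(Add(V, j), -1)) = Mul(Pow(Add(V, j), -1), Add(6, V)))
Mul(Add(-45, Function('n')(7, Add(-1, Mul(-1, 3)))), Add(10, -10)) = Mul(Add(-45, Mul(Pow(Add(7, Add(-1, Mul(-1, 3))), -1), Add(6, 7))), Add(10, -10)) = Mul(Add(-45, Mul(Pow(Add(7, Add(-1, -3)), -1), 13)), 0) = Mul(Add(-45, Mul(Pow(Add(7, -4), -1), 13)), 0) = Mul(Add(-45, Mul(Pow(3, -1), 13)), 0) = Mul(Add(-45, Mul(Rational(1, 3), 13)), 0) = Mul(Add(-45, Rational(13, 3)), 0) = Mul(Rational(-122, 3), 0) = 0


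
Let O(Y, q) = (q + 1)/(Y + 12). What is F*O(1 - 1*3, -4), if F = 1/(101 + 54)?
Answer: -3/1550 ≈ -0.0019355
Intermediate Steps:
O(Y, q) = (1 + q)/(12 + Y)
F = 1/155 ≈ 0.0064516
F*O(1 - 1*3, -4) = ((1 - 4)/(12 + (1 - 1*3)))/155 = (-3/(12 + (1 - 3)))/155 = (-3/(12 - 2))/155 = (-3/10)/155 = ((1/10)*(-3))/155 = (1/155)*(-3/10) = -3/1550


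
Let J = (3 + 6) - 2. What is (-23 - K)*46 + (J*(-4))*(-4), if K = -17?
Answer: -164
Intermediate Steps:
J = 7 (J = 9 - 2 = 7)
(-23 - K)*46 + (J*(-4))*(-4) = (-23 - 1*(-17))*46 + (7*(-4))*(-4) = (-23 + 17)*46 - 28*(-4) = -6*46 + 112 = -276 + 112 = -164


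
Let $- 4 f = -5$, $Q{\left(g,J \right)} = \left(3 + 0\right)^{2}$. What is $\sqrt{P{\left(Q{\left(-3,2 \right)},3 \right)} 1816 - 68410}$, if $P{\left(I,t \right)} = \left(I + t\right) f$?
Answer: $i \sqrt{41170} \approx 202.9 i$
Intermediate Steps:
$Q{\left(g,J \right)} = 9$ ($Q{\left(g,J \right)} = 3^{2} = 9$)
$f = \frac{5}{4}$ ($f = \left(- \frac{1}{4}\right) \left(-5\right) = \frac{5}{4} \approx 1.25$)
$P{\left(I,t \right)} = \frac{5 I}{4} + \frac{5 t}{4}$ ($P{\left(I,t \right)} = \left(I + t\right) \frac{5}{4} = \frac{5 I}{4} + \frac{5 t}{4}$)
$\sqrt{P{\left(Q{\left(-3,2 \right)},3 \right)} 1816 - 68410} = \sqrt{\left(\frac{5}{4} \cdot 9 + \frac{5}{4} \cdot 3\right) 1816 - 68410} = \sqrt{\left(\frac{45}{4} + \frac{15}{4}\right) 1816 - 68410} = \sqrt{15 \cdot 1816 - 68410} = \sqrt{27240 - 68410} = \sqrt{-41170} = i \sqrt{41170}$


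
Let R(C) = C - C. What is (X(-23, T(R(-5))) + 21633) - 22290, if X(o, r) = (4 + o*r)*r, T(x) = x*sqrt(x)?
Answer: -657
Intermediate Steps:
R(C) = 0
T(x) = x**(3/2)
X(o, r) = r*(4 + o*r)
(X(-23, T(R(-5))) + 21633) - 22290 = (0**(3/2)*(4 - 23*0**(3/2)) + 21633) - 22290 = (0*(4 - 23*0) + 21633) - 22290 = (0*(4 + 0) + 21633) - 22290 = (0*4 + 21633) - 22290 = (0 + 21633) - 22290 = 21633 - 22290 = -657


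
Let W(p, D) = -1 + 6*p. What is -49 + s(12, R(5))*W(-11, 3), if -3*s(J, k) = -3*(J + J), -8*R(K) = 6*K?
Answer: -1657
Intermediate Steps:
R(K) = -3*K/4
s(J, k) = 2*J (s(J, k) = -(-1)*(J + J) = -(-1)*2*J = -(-2)*J = 2*J)
-49 + s(12, R(5))*W(-11, 3) = -49 + (2*12)*(-1 + 6*(-11)) = -49 + 24*(-1 - 66) = -49 + 24*(-67) = -49 - 1608 = -1657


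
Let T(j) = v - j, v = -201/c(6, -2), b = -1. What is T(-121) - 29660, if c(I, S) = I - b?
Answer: -206974/7 ≈ -29568.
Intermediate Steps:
c(I, S) = 1 + I (c(I, S) = I - 1*(-1) = I + 1 = 1 + I)
v = -201/7 (v = -201/(1 + 6) = -201/7 ≈ -28.714)
T(j) = -201/7 - j
T(-121) - 29660 = (-201/7 - 1*(-121)) - 29660 = (-201/7 + 121) - 29660 = 646/7 - 29660 = -206974/7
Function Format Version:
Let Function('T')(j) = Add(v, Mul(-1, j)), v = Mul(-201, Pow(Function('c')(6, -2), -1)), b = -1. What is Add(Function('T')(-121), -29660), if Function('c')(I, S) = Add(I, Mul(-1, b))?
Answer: Rational(-206974, 7) ≈ -29568.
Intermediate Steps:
Function('c')(I, S) = Add(1, I) (Function('c')(I, S) = Add(I, Mul(-1, -1)) = Add(I, 1) = Add(1, I))
v = Rational(-201, 7) (v = Mul(-201, Pow(Add(1, 6), -1)) = Mul(-201, Pow(7, -1)) = Mul(-201, Rational(1, 7)) = Rational(-201, 7) ≈ -28.714)
Function('T')(j) = Add(Rational(-201, 7), Mul(-1, j))
Add(Function('T')(-121), -29660) = Add(Add(Rational(-201, 7), Mul(-1, -121)), -29660) = Add(Add(Rational(-201, 7), 121), -29660) = Add(Rational(646, 7), -29660) = Rational(-206974, 7)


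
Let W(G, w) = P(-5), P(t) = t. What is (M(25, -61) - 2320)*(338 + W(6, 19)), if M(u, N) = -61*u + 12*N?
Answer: -1524141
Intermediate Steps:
W(G, w) = -5
(M(25, -61) - 2320)*(338 + W(6, 19)) = ((-61*25 + 12*(-61)) - 2320)*(338 - 5) = ((-1525 - 732) - 2320)*333 = (-2257 - 2320)*333 = -4577*333 = -1524141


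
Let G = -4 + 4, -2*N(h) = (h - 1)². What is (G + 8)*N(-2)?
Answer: -36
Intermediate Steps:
N(h) = -(-1 + h)²/2 (N(h) = -(h - 1)²/2 = -(-1 + h)²/2)
G = 0
(G + 8)*N(-2) = (0 + 8)*(-(-1 - 2)²/2) = 8*(-½*(-3)²) = 8*(-½*9) = 8*(-9/2) = -36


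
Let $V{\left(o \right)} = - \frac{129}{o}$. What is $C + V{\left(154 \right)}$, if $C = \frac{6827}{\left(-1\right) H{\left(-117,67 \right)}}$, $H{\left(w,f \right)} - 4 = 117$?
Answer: $- \frac{96997}{1694} \approx -57.259$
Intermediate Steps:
$H{\left(w,f \right)} = 121$ ($H{\left(w,f \right)} = 4 + 117 = 121$)
$C = - \frac{6827}{121}$ ($C = \frac{6827}{\left(-1\right) 121} = \frac{6827}{-121} = 6827 \left(- \frac{1}{121}\right) = - \frac{6827}{121} \approx -56.422$)
$C + V{\left(154 \right)} = - \frac{6827}{121} - \frac{129}{154} = - \frac{96997}{1694}$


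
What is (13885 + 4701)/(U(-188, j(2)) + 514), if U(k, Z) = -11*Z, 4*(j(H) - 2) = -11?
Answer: 74344/2089 ≈ 35.588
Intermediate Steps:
j(H) = -¾ (j(H) = 2 + (¼)*(-11) = 2 - 11/4 = -¾)
(13885 + 4701)/(U(-188, j(2)) + 514) = (13885 + 4701)/(-11*(-¾) + 514) = 18586/(33/4 + 514) = 18586/(2089/4) = 18586*(4/2089) = 74344/2089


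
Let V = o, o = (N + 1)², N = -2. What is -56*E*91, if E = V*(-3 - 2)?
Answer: 25480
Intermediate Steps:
o = 1 (o = (-2 + 1)² = (-1)² = 1)
V = 1
E = -5 (E = 1*(-3 - 2) = 1*(-5) = -5)
-56*E*91 = -56*(-5)*91 = 280*91 = 25480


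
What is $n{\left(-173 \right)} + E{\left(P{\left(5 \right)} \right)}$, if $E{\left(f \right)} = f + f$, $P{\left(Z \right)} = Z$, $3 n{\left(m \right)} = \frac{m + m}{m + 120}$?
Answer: $\frac{1936}{159} \approx 12.176$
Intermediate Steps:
$n{\left(m \right)} = \frac{2 m}{3 \left(120 + m\right)}$ ($n{\left(m \right)} = \frac{\left(m + m\right) \frac{1}{m + 120}}{3} = \frac{2 m \frac{1}{120 + m}}{3} = \frac{2 m}{3 \left(120 + m\right)}$)
$E{\left(f \right)} = 2 f$
$n{\left(-173 \right)} + E{\left(P{\left(5 \right)} \right)} = \frac{2}{3} \left(-173\right) \frac{1}{120 - 173} + 2 \cdot 5 = \frac{2}{3} \left(-173\right) \frac{1}{-53} + 10 = \frac{2}{3} \left(-173\right) \left(- \frac{1}{53}\right) + 10 = \frac{346}{159} + 10 = \frac{1936}{159}$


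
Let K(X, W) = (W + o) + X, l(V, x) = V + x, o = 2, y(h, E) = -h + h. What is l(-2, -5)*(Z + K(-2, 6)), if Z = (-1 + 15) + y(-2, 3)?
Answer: -140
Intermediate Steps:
y(h, E) = 0
Z = 14 (Z = (-1 + 15) + 0 = 14 + 0 = 14)
K(X, W) = 2 + W + X (K(X, W) = (W + 2) + X = (2 + W) + X = 2 + W + X)
l(-2, -5)*(Z + K(-2, 6)) = (-2 - 5)*(14 + (2 + 6 - 2)) = -7*(14 + 6) = -7*20 = -140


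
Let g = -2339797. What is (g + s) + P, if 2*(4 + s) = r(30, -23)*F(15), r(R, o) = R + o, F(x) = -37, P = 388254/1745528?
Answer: -2042206908775/872764 ≈ -2.3399e+6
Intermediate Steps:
P = 194127/872764 (P = 388254*(1/1745528) = 194127/872764 ≈ 0.22243)
s = -267/2 (s = -4 + ((30 - 23)*(-37))/2 = -4 + (7*(-37))/2 = -4 + (½)*(-259) = -4 - 259/2 = -267/2 ≈ -133.50)
(g + s) + P = (-2339797 - 267/2) + 194127/872764 = -4679861/2 + 194127/872764 = -2042206908775/872764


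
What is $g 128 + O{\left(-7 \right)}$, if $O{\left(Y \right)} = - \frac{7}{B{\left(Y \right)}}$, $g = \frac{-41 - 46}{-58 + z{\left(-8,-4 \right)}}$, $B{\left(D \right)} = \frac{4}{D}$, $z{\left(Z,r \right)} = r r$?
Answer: $\frac{7767}{28} \approx 277.39$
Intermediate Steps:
$z{\left(Z,r \right)} = r^{2}$
$g = \frac{29}{14}$ ($g = \frac{-41 - 46}{-58 + \left(-4\right)^{2}} = - \frac{87}{-58 + 16} = - \frac{87}{-42} = \left(-87\right) \left(- \frac{1}{42}\right) = \frac{29}{14} \approx 2.0714$)
$O{\left(Y \right)} = - \frac{7 Y}{4}$ ($O{\left(Y \right)} = - \frac{7}{4 \frac{1}{Y}} = - 7 \frac{Y}{4} = - \frac{7 Y}{4}$)
$g 128 + O{\left(-7 \right)} = \frac{29}{14} \cdot 128 - - \frac{49}{4} = \frac{1856}{7} + \frac{49}{4} = \frac{7767}{28}$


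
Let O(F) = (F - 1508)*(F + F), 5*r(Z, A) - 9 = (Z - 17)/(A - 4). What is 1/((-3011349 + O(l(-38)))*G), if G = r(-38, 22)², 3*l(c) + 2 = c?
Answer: -72900/306112153429 ≈ -2.3815e-7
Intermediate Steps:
r(Z, A) = 9/5 + (-17 + Z)/(5*(-4 + A)) (r(Z, A) = 9/5 + ((Z - 17)/(A - 4))/5 = 9/5 + ((-17 + Z)/(-4 + A))/5 = 9/5 + (-17 + Z)/(5*(-4 + A)))
l(c) = -⅔ + c/3
O(F) = 2*F*(-1508 + F) (O(F) = (-1508 + F)*(2*F) = 2*F*(-1508 + F))
G = 11449/8100 (G = ((-53 - 38 + 9*22)/(5*(-4 + 22)))² = ((⅕)*(-53 - 38 + 198)/18)² = ((⅕)*(1/18)*107)² = (107/90)² = 11449/8100 ≈ 1.4135)
1/((-3011349 + O(l(-38)))*G) = 1/((-3011349 + 2*(-⅔ + (⅓)*(-38))*(-1508 + (-⅔ + (⅓)*(-38))))*(11449/8100)) = (8100/11449)/(-3011349 + 2*(-⅔ - 38/3)*(-1508 + (-⅔ - 38/3))) = (8100/11449)/(-3011349 + 2*(-40/3)*(-1508 - 40/3)) = (8100/11449)/(-3011349 + 2*(-40/3)*(-4564/3)) = (8100/11449)/(-3011349 + 365120/9) = (8100/11449)/(-26737021/9) = -9/26737021*8100/11449 = -72900/306112153429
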